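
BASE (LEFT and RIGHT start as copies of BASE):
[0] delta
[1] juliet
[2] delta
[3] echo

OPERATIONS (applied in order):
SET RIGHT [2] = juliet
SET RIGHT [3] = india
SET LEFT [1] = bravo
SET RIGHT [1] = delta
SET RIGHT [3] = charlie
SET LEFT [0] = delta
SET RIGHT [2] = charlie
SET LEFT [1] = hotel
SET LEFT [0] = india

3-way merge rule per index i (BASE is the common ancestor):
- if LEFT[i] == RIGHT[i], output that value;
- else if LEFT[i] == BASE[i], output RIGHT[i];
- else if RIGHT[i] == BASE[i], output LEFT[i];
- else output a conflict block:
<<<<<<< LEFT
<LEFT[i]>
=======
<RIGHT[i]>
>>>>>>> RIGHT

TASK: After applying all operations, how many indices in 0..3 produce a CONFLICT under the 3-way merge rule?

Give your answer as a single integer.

Final LEFT:  [india, hotel, delta, echo]
Final RIGHT: [delta, delta, charlie, charlie]
i=0: L=india, R=delta=BASE -> take LEFT -> india
i=1: BASE=juliet L=hotel R=delta all differ -> CONFLICT
i=2: L=delta=BASE, R=charlie -> take RIGHT -> charlie
i=3: L=echo=BASE, R=charlie -> take RIGHT -> charlie
Conflict count: 1

Answer: 1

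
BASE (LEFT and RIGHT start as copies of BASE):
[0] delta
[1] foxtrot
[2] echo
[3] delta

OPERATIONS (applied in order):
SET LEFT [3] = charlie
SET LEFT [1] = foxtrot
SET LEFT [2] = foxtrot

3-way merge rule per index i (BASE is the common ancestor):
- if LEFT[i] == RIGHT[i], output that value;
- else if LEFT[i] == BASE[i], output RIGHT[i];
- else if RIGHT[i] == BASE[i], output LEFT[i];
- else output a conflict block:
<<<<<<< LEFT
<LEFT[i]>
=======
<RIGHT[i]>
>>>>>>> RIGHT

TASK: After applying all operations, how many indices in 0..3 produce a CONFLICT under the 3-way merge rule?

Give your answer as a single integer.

Answer: 0

Derivation:
Final LEFT:  [delta, foxtrot, foxtrot, charlie]
Final RIGHT: [delta, foxtrot, echo, delta]
i=0: L=delta R=delta -> agree -> delta
i=1: L=foxtrot R=foxtrot -> agree -> foxtrot
i=2: L=foxtrot, R=echo=BASE -> take LEFT -> foxtrot
i=3: L=charlie, R=delta=BASE -> take LEFT -> charlie
Conflict count: 0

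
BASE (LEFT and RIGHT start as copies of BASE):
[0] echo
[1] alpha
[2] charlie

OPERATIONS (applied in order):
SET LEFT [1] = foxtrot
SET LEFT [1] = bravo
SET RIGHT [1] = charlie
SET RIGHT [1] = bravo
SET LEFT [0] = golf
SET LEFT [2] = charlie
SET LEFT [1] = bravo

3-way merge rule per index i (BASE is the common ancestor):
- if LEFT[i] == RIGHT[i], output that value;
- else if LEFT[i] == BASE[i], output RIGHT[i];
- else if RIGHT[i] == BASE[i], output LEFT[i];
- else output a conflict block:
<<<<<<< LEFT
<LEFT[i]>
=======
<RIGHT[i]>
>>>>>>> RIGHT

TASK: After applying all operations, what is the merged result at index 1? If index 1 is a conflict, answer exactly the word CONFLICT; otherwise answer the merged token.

Final LEFT:  [golf, bravo, charlie]
Final RIGHT: [echo, bravo, charlie]
i=0: L=golf, R=echo=BASE -> take LEFT -> golf
i=1: L=bravo R=bravo -> agree -> bravo
i=2: L=charlie R=charlie -> agree -> charlie
Index 1 -> bravo

Answer: bravo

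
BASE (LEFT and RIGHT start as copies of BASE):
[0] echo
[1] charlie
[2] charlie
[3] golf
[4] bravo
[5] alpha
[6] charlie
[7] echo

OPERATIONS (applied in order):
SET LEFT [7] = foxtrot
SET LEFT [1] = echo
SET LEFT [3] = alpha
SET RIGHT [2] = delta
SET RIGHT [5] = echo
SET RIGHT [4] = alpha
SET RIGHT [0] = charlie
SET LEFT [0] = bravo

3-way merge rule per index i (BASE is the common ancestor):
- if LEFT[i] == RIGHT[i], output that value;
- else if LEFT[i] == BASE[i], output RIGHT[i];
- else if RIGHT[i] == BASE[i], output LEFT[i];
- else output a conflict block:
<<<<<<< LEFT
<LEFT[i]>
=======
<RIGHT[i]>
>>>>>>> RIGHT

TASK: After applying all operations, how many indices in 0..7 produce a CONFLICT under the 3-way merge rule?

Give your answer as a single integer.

Answer: 1

Derivation:
Final LEFT:  [bravo, echo, charlie, alpha, bravo, alpha, charlie, foxtrot]
Final RIGHT: [charlie, charlie, delta, golf, alpha, echo, charlie, echo]
i=0: BASE=echo L=bravo R=charlie all differ -> CONFLICT
i=1: L=echo, R=charlie=BASE -> take LEFT -> echo
i=2: L=charlie=BASE, R=delta -> take RIGHT -> delta
i=3: L=alpha, R=golf=BASE -> take LEFT -> alpha
i=4: L=bravo=BASE, R=alpha -> take RIGHT -> alpha
i=5: L=alpha=BASE, R=echo -> take RIGHT -> echo
i=6: L=charlie R=charlie -> agree -> charlie
i=7: L=foxtrot, R=echo=BASE -> take LEFT -> foxtrot
Conflict count: 1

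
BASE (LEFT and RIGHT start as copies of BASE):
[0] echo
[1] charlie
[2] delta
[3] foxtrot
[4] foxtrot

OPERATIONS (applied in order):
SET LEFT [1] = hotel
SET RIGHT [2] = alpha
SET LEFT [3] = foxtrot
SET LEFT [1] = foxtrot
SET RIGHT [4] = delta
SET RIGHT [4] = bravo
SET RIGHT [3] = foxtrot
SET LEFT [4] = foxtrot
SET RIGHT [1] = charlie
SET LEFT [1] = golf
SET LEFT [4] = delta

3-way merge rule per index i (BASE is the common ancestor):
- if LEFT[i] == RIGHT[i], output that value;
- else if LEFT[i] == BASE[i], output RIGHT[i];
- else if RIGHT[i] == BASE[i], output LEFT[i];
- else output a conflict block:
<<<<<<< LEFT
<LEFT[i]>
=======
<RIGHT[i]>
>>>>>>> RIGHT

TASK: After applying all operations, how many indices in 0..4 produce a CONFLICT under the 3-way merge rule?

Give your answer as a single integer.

Answer: 1

Derivation:
Final LEFT:  [echo, golf, delta, foxtrot, delta]
Final RIGHT: [echo, charlie, alpha, foxtrot, bravo]
i=0: L=echo R=echo -> agree -> echo
i=1: L=golf, R=charlie=BASE -> take LEFT -> golf
i=2: L=delta=BASE, R=alpha -> take RIGHT -> alpha
i=3: L=foxtrot R=foxtrot -> agree -> foxtrot
i=4: BASE=foxtrot L=delta R=bravo all differ -> CONFLICT
Conflict count: 1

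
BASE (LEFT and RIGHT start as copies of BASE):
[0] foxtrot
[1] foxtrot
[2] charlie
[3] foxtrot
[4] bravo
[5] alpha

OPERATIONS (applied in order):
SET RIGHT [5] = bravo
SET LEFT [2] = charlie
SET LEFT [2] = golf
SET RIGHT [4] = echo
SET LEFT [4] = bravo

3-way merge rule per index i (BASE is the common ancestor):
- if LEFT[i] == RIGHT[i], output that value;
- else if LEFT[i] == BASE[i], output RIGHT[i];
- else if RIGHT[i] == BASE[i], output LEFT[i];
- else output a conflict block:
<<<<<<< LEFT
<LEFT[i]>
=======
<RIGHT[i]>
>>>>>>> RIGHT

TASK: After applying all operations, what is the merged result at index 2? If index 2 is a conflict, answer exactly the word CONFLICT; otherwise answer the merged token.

Answer: golf

Derivation:
Final LEFT:  [foxtrot, foxtrot, golf, foxtrot, bravo, alpha]
Final RIGHT: [foxtrot, foxtrot, charlie, foxtrot, echo, bravo]
i=0: L=foxtrot R=foxtrot -> agree -> foxtrot
i=1: L=foxtrot R=foxtrot -> agree -> foxtrot
i=2: L=golf, R=charlie=BASE -> take LEFT -> golf
i=3: L=foxtrot R=foxtrot -> agree -> foxtrot
i=4: L=bravo=BASE, R=echo -> take RIGHT -> echo
i=5: L=alpha=BASE, R=bravo -> take RIGHT -> bravo
Index 2 -> golf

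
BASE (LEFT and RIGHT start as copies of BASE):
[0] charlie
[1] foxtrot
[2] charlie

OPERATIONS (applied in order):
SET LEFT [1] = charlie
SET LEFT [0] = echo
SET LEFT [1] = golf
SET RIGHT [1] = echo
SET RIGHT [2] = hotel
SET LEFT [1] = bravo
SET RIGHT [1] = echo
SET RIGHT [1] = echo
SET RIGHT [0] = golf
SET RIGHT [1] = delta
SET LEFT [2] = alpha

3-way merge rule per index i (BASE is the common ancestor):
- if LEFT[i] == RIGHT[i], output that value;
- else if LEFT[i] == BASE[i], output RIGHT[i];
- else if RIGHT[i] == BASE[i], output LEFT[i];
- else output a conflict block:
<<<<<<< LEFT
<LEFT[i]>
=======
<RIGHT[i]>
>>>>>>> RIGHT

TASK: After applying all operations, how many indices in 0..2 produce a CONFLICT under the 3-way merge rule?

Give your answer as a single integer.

Answer: 3

Derivation:
Final LEFT:  [echo, bravo, alpha]
Final RIGHT: [golf, delta, hotel]
i=0: BASE=charlie L=echo R=golf all differ -> CONFLICT
i=1: BASE=foxtrot L=bravo R=delta all differ -> CONFLICT
i=2: BASE=charlie L=alpha R=hotel all differ -> CONFLICT
Conflict count: 3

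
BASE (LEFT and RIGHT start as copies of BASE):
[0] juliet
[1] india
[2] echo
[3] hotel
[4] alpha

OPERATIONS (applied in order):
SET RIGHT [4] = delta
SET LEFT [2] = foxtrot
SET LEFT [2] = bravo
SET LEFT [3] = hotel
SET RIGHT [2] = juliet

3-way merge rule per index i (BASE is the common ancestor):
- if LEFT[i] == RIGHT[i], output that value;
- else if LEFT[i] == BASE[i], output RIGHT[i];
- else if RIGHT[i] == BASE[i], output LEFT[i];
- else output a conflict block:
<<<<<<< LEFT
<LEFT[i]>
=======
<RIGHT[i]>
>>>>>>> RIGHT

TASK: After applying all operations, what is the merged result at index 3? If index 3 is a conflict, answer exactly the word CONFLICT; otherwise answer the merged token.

Answer: hotel

Derivation:
Final LEFT:  [juliet, india, bravo, hotel, alpha]
Final RIGHT: [juliet, india, juliet, hotel, delta]
i=0: L=juliet R=juliet -> agree -> juliet
i=1: L=india R=india -> agree -> india
i=2: BASE=echo L=bravo R=juliet all differ -> CONFLICT
i=3: L=hotel R=hotel -> agree -> hotel
i=4: L=alpha=BASE, R=delta -> take RIGHT -> delta
Index 3 -> hotel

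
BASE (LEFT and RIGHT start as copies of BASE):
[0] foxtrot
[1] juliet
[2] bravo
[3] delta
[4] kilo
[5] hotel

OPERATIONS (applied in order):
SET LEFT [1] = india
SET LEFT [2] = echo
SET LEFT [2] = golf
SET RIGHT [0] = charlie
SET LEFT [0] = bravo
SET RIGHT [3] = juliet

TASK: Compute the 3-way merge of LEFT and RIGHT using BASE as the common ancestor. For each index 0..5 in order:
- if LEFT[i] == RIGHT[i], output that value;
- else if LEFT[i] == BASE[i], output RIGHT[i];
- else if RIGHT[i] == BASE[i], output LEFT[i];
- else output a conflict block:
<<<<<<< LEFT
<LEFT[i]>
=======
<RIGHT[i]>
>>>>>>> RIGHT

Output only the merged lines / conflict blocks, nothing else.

Answer: <<<<<<< LEFT
bravo
=======
charlie
>>>>>>> RIGHT
india
golf
juliet
kilo
hotel

Derivation:
Final LEFT:  [bravo, india, golf, delta, kilo, hotel]
Final RIGHT: [charlie, juliet, bravo, juliet, kilo, hotel]
i=0: BASE=foxtrot L=bravo R=charlie all differ -> CONFLICT
i=1: L=india, R=juliet=BASE -> take LEFT -> india
i=2: L=golf, R=bravo=BASE -> take LEFT -> golf
i=3: L=delta=BASE, R=juliet -> take RIGHT -> juliet
i=4: L=kilo R=kilo -> agree -> kilo
i=5: L=hotel R=hotel -> agree -> hotel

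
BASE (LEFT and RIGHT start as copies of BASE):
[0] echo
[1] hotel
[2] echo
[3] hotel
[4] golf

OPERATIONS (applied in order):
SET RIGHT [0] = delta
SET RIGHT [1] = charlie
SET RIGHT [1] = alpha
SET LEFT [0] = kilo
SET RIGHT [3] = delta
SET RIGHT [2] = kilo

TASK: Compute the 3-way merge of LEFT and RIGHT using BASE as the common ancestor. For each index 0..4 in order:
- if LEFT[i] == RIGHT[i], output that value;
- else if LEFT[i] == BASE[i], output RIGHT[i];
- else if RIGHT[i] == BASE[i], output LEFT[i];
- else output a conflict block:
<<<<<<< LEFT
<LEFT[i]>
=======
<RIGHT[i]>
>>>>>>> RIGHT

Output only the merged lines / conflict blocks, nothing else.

Final LEFT:  [kilo, hotel, echo, hotel, golf]
Final RIGHT: [delta, alpha, kilo, delta, golf]
i=0: BASE=echo L=kilo R=delta all differ -> CONFLICT
i=1: L=hotel=BASE, R=alpha -> take RIGHT -> alpha
i=2: L=echo=BASE, R=kilo -> take RIGHT -> kilo
i=3: L=hotel=BASE, R=delta -> take RIGHT -> delta
i=4: L=golf R=golf -> agree -> golf

Answer: <<<<<<< LEFT
kilo
=======
delta
>>>>>>> RIGHT
alpha
kilo
delta
golf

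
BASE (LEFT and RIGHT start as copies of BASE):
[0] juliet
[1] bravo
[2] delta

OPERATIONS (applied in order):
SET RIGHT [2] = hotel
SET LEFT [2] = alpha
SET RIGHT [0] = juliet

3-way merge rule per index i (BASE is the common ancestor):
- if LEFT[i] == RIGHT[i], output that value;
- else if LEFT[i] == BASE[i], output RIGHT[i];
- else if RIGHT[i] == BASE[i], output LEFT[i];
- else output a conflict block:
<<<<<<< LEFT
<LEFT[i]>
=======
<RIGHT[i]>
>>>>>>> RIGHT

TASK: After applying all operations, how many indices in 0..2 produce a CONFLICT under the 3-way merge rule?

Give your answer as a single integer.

Answer: 1

Derivation:
Final LEFT:  [juliet, bravo, alpha]
Final RIGHT: [juliet, bravo, hotel]
i=0: L=juliet R=juliet -> agree -> juliet
i=1: L=bravo R=bravo -> agree -> bravo
i=2: BASE=delta L=alpha R=hotel all differ -> CONFLICT
Conflict count: 1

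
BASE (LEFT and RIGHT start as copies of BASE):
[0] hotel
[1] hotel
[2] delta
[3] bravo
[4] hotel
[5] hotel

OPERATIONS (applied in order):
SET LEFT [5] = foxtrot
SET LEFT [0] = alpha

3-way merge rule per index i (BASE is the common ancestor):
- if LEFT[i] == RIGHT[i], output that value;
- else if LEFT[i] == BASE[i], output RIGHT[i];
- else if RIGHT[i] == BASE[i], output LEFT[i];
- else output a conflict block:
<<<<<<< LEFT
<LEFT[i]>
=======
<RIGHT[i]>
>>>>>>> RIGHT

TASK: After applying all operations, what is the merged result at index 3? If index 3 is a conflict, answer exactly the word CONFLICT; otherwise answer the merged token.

Answer: bravo

Derivation:
Final LEFT:  [alpha, hotel, delta, bravo, hotel, foxtrot]
Final RIGHT: [hotel, hotel, delta, bravo, hotel, hotel]
i=0: L=alpha, R=hotel=BASE -> take LEFT -> alpha
i=1: L=hotel R=hotel -> agree -> hotel
i=2: L=delta R=delta -> agree -> delta
i=3: L=bravo R=bravo -> agree -> bravo
i=4: L=hotel R=hotel -> agree -> hotel
i=5: L=foxtrot, R=hotel=BASE -> take LEFT -> foxtrot
Index 3 -> bravo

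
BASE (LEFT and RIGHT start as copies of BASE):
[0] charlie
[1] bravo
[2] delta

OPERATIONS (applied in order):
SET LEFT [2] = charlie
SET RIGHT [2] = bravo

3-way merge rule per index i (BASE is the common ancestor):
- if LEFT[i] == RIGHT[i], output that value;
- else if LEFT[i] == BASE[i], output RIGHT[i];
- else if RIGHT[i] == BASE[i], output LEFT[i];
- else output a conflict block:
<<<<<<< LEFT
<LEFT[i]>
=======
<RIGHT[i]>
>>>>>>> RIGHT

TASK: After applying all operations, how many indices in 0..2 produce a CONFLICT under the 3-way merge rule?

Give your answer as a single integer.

Answer: 1

Derivation:
Final LEFT:  [charlie, bravo, charlie]
Final RIGHT: [charlie, bravo, bravo]
i=0: L=charlie R=charlie -> agree -> charlie
i=1: L=bravo R=bravo -> agree -> bravo
i=2: BASE=delta L=charlie R=bravo all differ -> CONFLICT
Conflict count: 1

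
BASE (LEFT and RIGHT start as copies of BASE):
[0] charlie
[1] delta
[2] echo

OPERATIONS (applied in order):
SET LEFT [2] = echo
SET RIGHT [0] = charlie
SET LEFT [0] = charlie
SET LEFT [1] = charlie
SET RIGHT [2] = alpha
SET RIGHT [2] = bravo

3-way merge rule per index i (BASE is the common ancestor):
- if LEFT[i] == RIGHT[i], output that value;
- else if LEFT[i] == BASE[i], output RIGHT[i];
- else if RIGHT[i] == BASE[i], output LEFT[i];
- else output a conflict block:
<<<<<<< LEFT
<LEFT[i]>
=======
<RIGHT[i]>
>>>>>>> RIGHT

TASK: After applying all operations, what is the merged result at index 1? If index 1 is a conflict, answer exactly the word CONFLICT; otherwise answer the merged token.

Final LEFT:  [charlie, charlie, echo]
Final RIGHT: [charlie, delta, bravo]
i=0: L=charlie R=charlie -> agree -> charlie
i=1: L=charlie, R=delta=BASE -> take LEFT -> charlie
i=2: L=echo=BASE, R=bravo -> take RIGHT -> bravo
Index 1 -> charlie

Answer: charlie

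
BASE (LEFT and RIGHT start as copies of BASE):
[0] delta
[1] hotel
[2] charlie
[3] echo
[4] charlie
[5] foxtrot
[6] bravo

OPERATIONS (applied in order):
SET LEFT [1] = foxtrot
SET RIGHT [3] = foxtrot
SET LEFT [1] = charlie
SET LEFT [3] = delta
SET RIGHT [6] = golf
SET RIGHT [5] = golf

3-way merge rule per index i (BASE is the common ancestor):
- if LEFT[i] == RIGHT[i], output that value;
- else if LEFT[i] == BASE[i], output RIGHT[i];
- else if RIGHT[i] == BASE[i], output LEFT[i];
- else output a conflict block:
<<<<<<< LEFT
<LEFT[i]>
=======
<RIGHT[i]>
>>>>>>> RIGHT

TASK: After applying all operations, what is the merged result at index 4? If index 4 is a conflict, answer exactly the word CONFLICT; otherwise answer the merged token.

Final LEFT:  [delta, charlie, charlie, delta, charlie, foxtrot, bravo]
Final RIGHT: [delta, hotel, charlie, foxtrot, charlie, golf, golf]
i=0: L=delta R=delta -> agree -> delta
i=1: L=charlie, R=hotel=BASE -> take LEFT -> charlie
i=2: L=charlie R=charlie -> agree -> charlie
i=3: BASE=echo L=delta R=foxtrot all differ -> CONFLICT
i=4: L=charlie R=charlie -> agree -> charlie
i=5: L=foxtrot=BASE, R=golf -> take RIGHT -> golf
i=6: L=bravo=BASE, R=golf -> take RIGHT -> golf
Index 4 -> charlie

Answer: charlie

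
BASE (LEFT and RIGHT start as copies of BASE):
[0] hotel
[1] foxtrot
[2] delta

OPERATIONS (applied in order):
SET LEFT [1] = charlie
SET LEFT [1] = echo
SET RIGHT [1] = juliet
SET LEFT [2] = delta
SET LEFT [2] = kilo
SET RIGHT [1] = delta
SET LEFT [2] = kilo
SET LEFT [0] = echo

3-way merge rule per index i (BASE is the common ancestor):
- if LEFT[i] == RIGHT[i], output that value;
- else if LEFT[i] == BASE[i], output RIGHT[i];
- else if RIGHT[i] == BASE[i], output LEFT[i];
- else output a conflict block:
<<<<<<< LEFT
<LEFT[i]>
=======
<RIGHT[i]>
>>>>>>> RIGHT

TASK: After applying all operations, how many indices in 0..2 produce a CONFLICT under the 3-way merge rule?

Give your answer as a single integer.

Answer: 1

Derivation:
Final LEFT:  [echo, echo, kilo]
Final RIGHT: [hotel, delta, delta]
i=0: L=echo, R=hotel=BASE -> take LEFT -> echo
i=1: BASE=foxtrot L=echo R=delta all differ -> CONFLICT
i=2: L=kilo, R=delta=BASE -> take LEFT -> kilo
Conflict count: 1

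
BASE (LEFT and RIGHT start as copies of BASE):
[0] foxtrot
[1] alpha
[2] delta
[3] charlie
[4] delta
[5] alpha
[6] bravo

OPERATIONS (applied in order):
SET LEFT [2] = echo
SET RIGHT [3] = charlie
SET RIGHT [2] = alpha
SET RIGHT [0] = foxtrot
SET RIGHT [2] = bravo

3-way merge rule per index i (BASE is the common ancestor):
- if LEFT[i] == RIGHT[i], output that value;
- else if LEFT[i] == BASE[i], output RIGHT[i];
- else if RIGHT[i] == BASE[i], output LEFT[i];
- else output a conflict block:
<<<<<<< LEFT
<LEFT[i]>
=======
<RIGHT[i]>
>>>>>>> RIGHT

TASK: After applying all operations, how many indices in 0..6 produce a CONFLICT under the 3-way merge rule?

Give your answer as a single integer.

Final LEFT:  [foxtrot, alpha, echo, charlie, delta, alpha, bravo]
Final RIGHT: [foxtrot, alpha, bravo, charlie, delta, alpha, bravo]
i=0: L=foxtrot R=foxtrot -> agree -> foxtrot
i=1: L=alpha R=alpha -> agree -> alpha
i=2: BASE=delta L=echo R=bravo all differ -> CONFLICT
i=3: L=charlie R=charlie -> agree -> charlie
i=4: L=delta R=delta -> agree -> delta
i=5: L=alpha R=alpha -> agree -> alpha
i=6: L=bravo R=bravo -> agree -> bravo
Conflict count: 1

Answer: 1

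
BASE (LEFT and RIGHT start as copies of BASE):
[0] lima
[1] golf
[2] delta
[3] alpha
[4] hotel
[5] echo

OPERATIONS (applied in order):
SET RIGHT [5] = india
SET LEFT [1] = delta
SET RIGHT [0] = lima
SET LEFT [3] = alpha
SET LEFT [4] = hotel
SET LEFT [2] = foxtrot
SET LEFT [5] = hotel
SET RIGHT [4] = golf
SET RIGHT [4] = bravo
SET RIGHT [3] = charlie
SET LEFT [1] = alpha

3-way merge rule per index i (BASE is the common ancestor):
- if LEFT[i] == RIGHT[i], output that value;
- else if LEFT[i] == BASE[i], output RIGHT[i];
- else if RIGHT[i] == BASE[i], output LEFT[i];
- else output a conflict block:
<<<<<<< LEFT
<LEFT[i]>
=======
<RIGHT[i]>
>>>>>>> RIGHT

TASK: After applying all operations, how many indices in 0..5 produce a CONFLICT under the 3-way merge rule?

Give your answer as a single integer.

Final LEFT:  [lima, alpha, foxtrot, alpha, hotel, hotel]
Final RIGHT: [lima, golf, delta, charlie, bravo, india]
i=0: L=lima R=lima -> agree -> lima
i=1: L=alpha, R=golf=BASE -> take LEFT -> alpha
i=2: L=foxtrot, R=delta=BASE -> take LEFT -> foxtrot
i=3: L=alpha=BASE, R=charlie -> take RIGHT -> charlie
i=4: L=hotel=BASE, R=bravo -> take RIGHT -> bravo
i=5: BASE=echo L=hotel R=india all differ -> CONFLICT
Conflict count: 1

Answer: 1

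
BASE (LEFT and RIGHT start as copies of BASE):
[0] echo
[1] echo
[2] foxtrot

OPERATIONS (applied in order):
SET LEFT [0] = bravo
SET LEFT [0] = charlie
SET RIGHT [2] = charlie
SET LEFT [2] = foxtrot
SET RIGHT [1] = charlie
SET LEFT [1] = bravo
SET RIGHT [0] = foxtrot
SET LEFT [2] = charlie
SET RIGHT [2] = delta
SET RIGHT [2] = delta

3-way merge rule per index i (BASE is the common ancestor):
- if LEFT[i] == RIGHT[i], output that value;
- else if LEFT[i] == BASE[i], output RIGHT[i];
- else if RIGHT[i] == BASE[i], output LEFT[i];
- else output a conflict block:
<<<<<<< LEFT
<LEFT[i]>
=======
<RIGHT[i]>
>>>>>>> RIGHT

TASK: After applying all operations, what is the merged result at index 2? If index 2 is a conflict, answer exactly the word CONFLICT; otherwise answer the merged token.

Answer: CONFLICT

Derivation:
Final LEFT:  [charlie, bravo, charlie]
Final RIGHT: [foxtrot, charlie, delta]
i=0: BASE=echo L=charlie R=foxtrot all differ -> CONFLICT
i=1: BASE=echo L=bravo R=charlie all differ -> CONFLICT
i=2: BASE=foxtrot L=charlie R=delta all differ -> CONFLICT
Index 2 -> CONFLICT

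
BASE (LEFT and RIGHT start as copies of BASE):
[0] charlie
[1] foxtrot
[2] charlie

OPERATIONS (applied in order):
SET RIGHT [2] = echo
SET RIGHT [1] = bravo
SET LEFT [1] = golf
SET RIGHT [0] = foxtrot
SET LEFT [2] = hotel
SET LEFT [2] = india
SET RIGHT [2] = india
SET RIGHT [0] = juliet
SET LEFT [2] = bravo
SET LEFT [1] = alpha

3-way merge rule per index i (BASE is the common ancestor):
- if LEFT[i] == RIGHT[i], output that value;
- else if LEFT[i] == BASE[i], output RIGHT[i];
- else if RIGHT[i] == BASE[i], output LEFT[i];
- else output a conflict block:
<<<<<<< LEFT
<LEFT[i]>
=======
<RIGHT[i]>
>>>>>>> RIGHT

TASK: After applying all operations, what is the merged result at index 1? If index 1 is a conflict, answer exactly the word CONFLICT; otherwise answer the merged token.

Final LEFT:  [charlie, alpha, bravo]
Final RIGHT: [juliet, bravo, india]
i=0: L=charlie=BASE, R=juliet -> take RIGHT -> juliet
i=1: BASE=foxtrot L=alpha R=bravo all differ -> CONFLICT
i=2: BASE=charlie L=bravo R=india all differ -> CONFLICT
Index 1 -> CONFLICT

Answer: CONFLICT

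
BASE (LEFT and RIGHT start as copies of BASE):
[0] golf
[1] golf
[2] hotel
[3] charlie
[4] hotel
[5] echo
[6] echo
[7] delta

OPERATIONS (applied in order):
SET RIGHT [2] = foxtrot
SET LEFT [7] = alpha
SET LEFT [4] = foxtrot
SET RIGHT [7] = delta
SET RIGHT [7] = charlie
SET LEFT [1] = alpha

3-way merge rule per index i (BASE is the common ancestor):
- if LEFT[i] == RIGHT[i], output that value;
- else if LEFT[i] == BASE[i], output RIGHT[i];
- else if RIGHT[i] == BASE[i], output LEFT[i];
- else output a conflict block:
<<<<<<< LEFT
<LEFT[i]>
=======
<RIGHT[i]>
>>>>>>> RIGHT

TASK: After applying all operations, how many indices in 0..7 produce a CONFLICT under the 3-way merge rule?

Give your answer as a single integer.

Answer: 1

Derivation:
Final LEFT:  [golf, alpha, hotel, charlie, foxtrot, echo, echo, alpha]
Final RIGHT: [golf, golf, foxtrot, charlie, hotel, echo, echo, charlie]
i=0: L=golf R=golf -> agree -> golf
i=1: L=alpha, R=golf=BASE -> take LEFT -> alpha
i=2: L=hotel=BASE, R=foxtrot -> take RIGHT -> foxtrot
i=3: L=charlie R=charlie -> agree -> charlie
i=4: L=foxtrot, R=hotel=BASE -> take LEFT -> foxtrot
i=5: L=echo R=echo -> agree -> echo
i=6: L=echo R=echo -> agree -> echo
i=7: BASE=delta L=alpha R=charlie all differ -> CONFLICT
Conflict count: 1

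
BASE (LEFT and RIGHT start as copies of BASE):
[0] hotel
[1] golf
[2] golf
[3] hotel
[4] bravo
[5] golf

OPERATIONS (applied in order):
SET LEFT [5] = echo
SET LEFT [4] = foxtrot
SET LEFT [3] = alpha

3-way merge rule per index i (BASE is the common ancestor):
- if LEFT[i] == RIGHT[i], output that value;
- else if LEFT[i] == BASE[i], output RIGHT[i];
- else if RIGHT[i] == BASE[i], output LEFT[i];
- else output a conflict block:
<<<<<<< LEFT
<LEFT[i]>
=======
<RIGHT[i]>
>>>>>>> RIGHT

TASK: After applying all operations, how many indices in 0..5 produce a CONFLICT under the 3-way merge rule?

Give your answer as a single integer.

Final LEFT:  [hotel, golf, golf, alpha, foxtrot, echo]
Final RIGHT: [hotel, golf, golf, hotel, bravo, golf]
i=0: L=hotel R=hotel -> agree -> hotel
i=1: L=golf R=golf -> agree -> golf
i=2: L=golf R=golf -> agree -> golf
i=3: L=alpha, R=hotel=BASE -> take LEFT -> alpha
i=4: L=foxtrot, R=bravo=BASE -> take LEFT -> foxtrot
i=5: L=echo, R=golf=BASE -> take LEFT -> echo
Conflict count: 0

Answer: 0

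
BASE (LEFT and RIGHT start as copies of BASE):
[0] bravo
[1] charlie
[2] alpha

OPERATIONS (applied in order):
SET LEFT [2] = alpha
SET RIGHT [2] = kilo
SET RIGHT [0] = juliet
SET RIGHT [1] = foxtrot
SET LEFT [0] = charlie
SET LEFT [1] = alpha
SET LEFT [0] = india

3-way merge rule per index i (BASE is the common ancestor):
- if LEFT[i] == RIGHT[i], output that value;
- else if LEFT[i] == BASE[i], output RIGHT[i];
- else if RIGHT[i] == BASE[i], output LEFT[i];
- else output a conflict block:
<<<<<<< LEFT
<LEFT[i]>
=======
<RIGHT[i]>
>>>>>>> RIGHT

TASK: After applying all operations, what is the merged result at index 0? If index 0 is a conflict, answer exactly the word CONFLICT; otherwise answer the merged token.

Final LEFT:  [india, alpha, alpha]
Final RIGHT: [juliet, foxtrot, kilo]
i=0: BASE=bravo L=india R=juliet all differ -> CONFLICT
i=1: BASE=charlie L=alpha R=foxtrot all differ -> CONFLICT
i=2: L=alpha=BASE, R=kilo -> take RIGHT -> kilo
Index 0 -> CONFLICT

Answer: CONFLICT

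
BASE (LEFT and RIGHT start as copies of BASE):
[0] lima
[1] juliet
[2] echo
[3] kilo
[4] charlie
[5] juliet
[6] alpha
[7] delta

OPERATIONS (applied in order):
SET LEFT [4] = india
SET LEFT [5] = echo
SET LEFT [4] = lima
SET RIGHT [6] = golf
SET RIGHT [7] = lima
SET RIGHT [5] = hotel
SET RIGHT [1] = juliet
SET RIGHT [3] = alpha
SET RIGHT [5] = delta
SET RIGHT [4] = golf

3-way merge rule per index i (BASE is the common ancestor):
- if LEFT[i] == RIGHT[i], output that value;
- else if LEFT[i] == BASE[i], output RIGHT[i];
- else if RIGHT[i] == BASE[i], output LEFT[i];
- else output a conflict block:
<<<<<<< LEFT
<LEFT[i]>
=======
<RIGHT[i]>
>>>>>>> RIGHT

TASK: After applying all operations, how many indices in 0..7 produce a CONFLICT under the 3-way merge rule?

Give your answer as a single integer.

Answer: 2

Derivation:
Final LEFT:  [lima, juliet, echo, kilo, lima, echo, alpha, delta]
Final RIGHT: [lima, juliet, echo, alpha, golf, delta, golf, lima]
i=0: L=lima R=lima -> agree -> lima
i=1: L=juliet R=juliet -> agree -> juliet
i=2: L=echo R=echo -> agree -> echo
i=3: L=kilo=BASE, R=alpha -> take RIGHT -> alpha
i=4: BASE=charlie L=lima R=golf all differ -> CONFLICT
i=5: BASE=juliet L=echo R=delta all differ -> CONFLICT
i=6: L=alpha=BASE, R=golf -> take RIGHT -> golf
i=7: L=delta=BASE, R=lima -> take RIGHT -> lima
Conflict count: 2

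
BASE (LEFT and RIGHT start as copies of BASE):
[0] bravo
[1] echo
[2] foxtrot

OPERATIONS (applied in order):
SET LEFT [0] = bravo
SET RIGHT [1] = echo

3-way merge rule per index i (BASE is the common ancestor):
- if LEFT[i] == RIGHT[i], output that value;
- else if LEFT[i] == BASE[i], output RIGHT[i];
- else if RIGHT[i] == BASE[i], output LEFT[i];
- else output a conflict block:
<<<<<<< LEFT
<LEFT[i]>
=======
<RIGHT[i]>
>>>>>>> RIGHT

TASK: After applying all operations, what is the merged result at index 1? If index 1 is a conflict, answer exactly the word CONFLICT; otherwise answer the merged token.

Answer: echo

Derivation:
Final LEFT:  [bravo, echo, foxtrot]
Final RIGHT: [bravo, echo, foxtrot]
i=0: L=bravo R=bravo -> agree -> bravo
i=1: L=echo R=echo -> agree -> echo
i=2: L=foxtrot R=foxtrot -> agree -> foxtrot
Index 1 -> echo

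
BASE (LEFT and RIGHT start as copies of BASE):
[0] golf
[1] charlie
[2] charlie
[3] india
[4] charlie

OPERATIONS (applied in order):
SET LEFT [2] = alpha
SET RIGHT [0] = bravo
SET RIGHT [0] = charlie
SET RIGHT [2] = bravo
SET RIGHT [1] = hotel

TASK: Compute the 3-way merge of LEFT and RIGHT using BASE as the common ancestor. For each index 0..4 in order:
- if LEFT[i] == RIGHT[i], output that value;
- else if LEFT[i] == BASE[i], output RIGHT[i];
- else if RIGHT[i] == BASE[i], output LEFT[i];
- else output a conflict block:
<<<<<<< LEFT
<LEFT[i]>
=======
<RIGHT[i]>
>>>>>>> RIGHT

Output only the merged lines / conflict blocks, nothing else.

Answer: charlie
hotel
<<<<<<< LEFT
alpha
=======
bravo
>>>>>>> RIGHT
india
charlie

Derivation:
Final LEFT:  [golf, charlie, alpha, india, charlie]
Final RIGHT: [charlie, hotel, bravo, india, charlie]
i=0: L=golf=BASE, R=charlie -> take RIGHT -> charlie
i=1: L=charlie=BASE, R=hotel -> take RIGHT -> hotel
i=2: BASE=charlie L=alpha R=bravo all differ -> CONFLICT
i=3: L=india R=india -> agree -> india
i=4: L=charlie R=charlie -> agree -> charlie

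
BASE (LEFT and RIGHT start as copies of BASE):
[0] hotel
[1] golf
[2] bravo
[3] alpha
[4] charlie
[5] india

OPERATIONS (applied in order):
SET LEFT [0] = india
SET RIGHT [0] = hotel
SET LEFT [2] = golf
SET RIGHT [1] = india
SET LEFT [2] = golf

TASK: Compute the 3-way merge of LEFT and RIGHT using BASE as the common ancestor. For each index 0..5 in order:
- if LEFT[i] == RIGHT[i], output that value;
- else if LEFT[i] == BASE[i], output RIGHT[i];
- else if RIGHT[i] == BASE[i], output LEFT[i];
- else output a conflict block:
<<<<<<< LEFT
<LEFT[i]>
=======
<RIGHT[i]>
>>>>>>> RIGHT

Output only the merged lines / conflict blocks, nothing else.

Final LEFT:  [india, golf, golf, alpha, charlie, india]
Final RIGHT: [hotel, india, bravo, alpha, charlie, india]
i=0: L=india, R=hotel=BASE -> take LEFT -> india
i=1: L=golf=BASE, R=india -> take RIGHT -> india
i=2: L=golf, R=bravo=BASE -> take LEFT -> golf
i=3: L=alpha R=alpha -> agree -> alpha
i=4: L=charlie R=charlie -> agree -> charlie
i=5: L=india R=india -> agree -> india

Answer: india
india
golf
alpha
charlie
india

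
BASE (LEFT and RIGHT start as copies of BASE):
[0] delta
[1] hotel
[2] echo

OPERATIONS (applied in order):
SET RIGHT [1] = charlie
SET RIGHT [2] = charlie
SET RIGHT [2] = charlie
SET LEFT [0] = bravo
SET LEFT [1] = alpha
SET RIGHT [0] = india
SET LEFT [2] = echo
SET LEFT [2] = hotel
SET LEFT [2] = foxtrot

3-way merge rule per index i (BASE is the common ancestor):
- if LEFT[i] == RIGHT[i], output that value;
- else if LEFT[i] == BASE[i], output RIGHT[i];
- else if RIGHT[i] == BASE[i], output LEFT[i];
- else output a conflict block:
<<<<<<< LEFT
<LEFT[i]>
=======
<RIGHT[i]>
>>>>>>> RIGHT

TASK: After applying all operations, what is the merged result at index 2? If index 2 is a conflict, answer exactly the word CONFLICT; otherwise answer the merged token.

Answer: CONFLICT

Derivation:
Final LEFT:  [bravo, alpha, foxtrot]
Final RIGHT: [india, charlie, charlie]
i=0: BASE=delta L=bravo R=india all differ -> CONFLICT
i=1: BASE=hotel L=alpha R=charlie all differ -> CONFLICT
i=2: BASE=echo L=foxtrot R=charlie all differ -> CONFLICT
Index 2 -> CONFLICT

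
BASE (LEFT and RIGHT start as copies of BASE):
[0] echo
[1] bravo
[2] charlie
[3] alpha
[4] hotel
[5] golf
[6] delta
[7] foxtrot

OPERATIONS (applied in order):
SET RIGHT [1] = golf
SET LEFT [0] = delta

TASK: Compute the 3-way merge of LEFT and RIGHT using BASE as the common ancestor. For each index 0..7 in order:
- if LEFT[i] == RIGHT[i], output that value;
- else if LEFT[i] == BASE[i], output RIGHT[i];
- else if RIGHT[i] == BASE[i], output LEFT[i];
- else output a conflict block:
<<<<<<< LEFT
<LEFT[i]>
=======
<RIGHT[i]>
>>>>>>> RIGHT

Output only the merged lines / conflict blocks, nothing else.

Final LEFT:  [delta, bravo, charlie, alpha, hotel, golf, delta, foxtrot]
Final RIGHT: [echo, golf, charlie, alpha, hotel, golf, delta, foxtrot]
i=0: L=delta, R=echo=BASE -> take LEFT -> delta
i=1: L=bravo=BASE, R=golf -> take RIGHT -> golf
i=2: L=charlie R=charlie -> agree -> charlie
i=3: L=alpha R=alpha -> agree -> alpha
i=4: L=hotel R=hotel -> agree -> hotel
i=5: L=golf R=golf -> agree -> golf
i=6: L=delta R=delta -> agree -> delta
i=7: L=foxtrot R=foxtrot -> agree -> foxtrot

Answer: delta
golf
charlie
alpha
hotel
golf
delta
foxtrot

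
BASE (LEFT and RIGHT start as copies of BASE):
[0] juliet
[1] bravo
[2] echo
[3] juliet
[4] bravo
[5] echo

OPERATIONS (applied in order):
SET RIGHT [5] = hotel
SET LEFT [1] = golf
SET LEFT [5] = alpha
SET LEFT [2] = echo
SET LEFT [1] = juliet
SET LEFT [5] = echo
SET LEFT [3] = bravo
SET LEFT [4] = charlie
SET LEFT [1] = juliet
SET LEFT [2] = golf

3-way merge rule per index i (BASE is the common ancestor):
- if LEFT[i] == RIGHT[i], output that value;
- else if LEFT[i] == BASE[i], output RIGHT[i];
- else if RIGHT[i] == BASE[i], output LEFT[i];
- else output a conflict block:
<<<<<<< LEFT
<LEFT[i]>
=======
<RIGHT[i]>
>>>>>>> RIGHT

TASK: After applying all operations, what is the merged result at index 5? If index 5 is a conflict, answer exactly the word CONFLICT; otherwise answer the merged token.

Final LEFT:  [juliet, juliet, golf, bravo, charlie, echo]
Final RIGHT: [juliet, bravo, echo, juliet, bravo, hotel]
i=0: L=juliet R=juliet -> agree -> juliet
i=1: L=juliet, R=bravo=BASE -> take LEFT -> juliet
i=2: L=golf, R=echo=BASE -> take LEFT -> golf
i=3: L=bravo, R=juliet=BASE -> take LEFT -> bravo
i=4: L=charlie, R=bravo=BASE -> take LEFT -> charlie
i=5: L=echo=BASE, R=hotel -> take RIGHT -> hotel
Index 5 -> hotel

Answer: hotel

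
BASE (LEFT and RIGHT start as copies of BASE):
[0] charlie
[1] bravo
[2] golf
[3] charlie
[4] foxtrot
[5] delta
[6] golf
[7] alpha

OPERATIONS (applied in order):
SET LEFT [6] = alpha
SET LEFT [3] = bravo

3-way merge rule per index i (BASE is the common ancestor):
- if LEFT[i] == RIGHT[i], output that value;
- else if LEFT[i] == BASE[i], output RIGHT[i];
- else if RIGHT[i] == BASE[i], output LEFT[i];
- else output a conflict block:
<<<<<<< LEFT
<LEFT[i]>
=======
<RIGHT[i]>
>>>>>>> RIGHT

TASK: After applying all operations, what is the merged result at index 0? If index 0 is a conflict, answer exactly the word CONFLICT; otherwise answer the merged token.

Final LEFT:  [charlie, bravo, golf, bravo, foxtrot, delta, alpha, alpha]
Final RIGHT: [charlie, bravo, golf, charlie, foxtrot, delta, golf, alpha]
i=0: L=charlie R=charlie -> agree -> charlie
i=1: L=bravo R=bravo -> agree -> bravo
i=2: L=golf R=golf -> agree -> golf
i=3: L=bravo, R=charlie=BASE -> take LEFT -> bravo
i=4: L=foxtrot R=foxtrot -> agree -> foxtrot
i=5: L=delta R=delta -> agree -> delta
i=6: L=alpha, R=golf=BASE -> take LEFT -> alpha
i=7: L=alpha R=alpha -> agree -> alpha
Index 0 -> charlie

Answer: charlie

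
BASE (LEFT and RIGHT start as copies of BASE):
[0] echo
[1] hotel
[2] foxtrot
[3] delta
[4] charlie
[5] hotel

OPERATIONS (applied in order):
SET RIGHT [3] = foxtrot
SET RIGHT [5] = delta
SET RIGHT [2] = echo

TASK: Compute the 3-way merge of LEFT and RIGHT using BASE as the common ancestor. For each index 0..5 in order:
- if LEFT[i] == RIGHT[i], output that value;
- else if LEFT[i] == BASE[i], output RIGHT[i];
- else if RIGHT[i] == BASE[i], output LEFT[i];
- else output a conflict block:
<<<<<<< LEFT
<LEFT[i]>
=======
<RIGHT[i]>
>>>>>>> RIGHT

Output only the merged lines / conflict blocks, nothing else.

Answer: echo
hotel
echo
foxtrot
charlie
delta

Derivation:
Final LEFT:  [echo, hotel, foxtrot, delta, charlie, hotel]
Final RIGHT: [echo, hotel, echo, foxtrot, charlie, delta]
i=0: L=echo R=echo -> agree -> echo
i=1: L=hotel R=hotel -> agree -> hotel
i=2: L=foxtrot=BASE, R=echo -> take RIGHT -> echo
i=3: L=delta=BASE, R=foxtrot -> take RIGHT -> foxtrot
i=4: L=charlie R=charlie -> agree -> charlie
i=5: L=hotel=BASE, R=delta -> take RIGHT -> delta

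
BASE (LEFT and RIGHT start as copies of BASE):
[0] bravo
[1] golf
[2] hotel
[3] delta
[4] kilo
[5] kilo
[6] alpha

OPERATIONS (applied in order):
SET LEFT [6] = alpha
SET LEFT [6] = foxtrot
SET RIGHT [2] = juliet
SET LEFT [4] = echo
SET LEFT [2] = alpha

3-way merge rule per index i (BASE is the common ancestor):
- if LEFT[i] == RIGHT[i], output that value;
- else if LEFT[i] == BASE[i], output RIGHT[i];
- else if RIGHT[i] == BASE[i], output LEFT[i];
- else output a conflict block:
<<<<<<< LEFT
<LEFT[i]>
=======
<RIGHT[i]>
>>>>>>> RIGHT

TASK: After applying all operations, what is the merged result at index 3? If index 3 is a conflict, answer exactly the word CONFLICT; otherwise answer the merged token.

Answer: delta

Derivation:
Final LEFT:  [bravo, golf, alpha, delta, echo, kilo, foxtrot]
Final RIGHT: [bravo, golf, juliet, delta, kilo, kilo, alpha]
i=0: L=bravo R=bravo -> agree -> bravo
i=1: L=golf R=golf -> agree -> golf
i=2: BASE=hotel L=alpha R=juliet all differ -> CONFLICT
i=3: L=delta R=delta -> agree -> delta
i=4: L=echo, R=kilo=BASE -> take LEFT -> echo
i=5: L=kilo R=kilo -> agree -> kilo
i=6: L=foxtrot, R=alpha=BASE -> take LEFT -> foxtrot
Index 3 -> delta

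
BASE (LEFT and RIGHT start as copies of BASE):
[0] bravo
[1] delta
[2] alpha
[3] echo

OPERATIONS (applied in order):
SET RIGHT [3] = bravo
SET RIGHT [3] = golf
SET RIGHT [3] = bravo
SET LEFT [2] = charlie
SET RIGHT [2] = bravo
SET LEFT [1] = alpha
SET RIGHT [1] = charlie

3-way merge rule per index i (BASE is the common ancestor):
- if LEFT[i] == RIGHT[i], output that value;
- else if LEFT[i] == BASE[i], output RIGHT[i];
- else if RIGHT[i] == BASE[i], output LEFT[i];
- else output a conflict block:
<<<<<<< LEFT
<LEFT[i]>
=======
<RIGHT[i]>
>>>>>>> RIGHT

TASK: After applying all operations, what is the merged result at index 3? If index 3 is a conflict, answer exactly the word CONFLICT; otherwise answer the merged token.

Answer: bravo

Derivation:
Final LEFT:  [bravo, alpha, charlie, echo]
Final RIGHT: [bravo, charlie, bravo, bravo]
i=0: L=bravo R=bravo -> agree -> bravo
i=1: BASE=delta L=alpha R=charlie all differ -> CONFLICT
i=2: BASE=alpha L=charlie R=bravo all differ -> CONFLICT
i=3: L=echo=BASE, R=bravo -> take RIGHT -> bravo
Index 3 -> bravo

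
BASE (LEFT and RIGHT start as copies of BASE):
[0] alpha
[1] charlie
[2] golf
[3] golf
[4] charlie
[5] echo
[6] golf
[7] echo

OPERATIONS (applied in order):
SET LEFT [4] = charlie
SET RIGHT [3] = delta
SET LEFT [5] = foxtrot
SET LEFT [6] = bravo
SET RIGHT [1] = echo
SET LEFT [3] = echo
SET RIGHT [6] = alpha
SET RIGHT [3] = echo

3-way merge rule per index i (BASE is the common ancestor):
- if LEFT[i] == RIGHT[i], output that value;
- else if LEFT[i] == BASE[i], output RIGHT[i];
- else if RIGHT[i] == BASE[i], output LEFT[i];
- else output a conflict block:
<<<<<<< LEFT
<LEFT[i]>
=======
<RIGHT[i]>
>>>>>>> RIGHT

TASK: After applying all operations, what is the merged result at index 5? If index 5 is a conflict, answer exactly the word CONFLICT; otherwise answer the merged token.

Final LEFT:  [alpha, charlie, golf, echo, charlie, foxtrot, bravo, echo]
Final RIGHT: [alpha, echo, golf, echo, charlie, echo, alpha, echo]
i=0: L=alpha R=alpha -> agree -> alpha
i=1: L=charlie=BASE, R=echo -> take RIGHT -> echo
i=2: L=golf R=golf -> agree -> golf
i=3: L=echo R=echo -> agree -> echo
i=4: L=charlie R=charlie -> agree -> charlie
i=5: L=foxtrot, R=echo=BASE -> take LEFT -> foxtrot
i=6: BASE=golf L=bravo R=alpha all differ -> CONFLICT
i=7: L=echo R=echo -> agree -> echo
Index 5 -> foxtrot

Answer: foxtrot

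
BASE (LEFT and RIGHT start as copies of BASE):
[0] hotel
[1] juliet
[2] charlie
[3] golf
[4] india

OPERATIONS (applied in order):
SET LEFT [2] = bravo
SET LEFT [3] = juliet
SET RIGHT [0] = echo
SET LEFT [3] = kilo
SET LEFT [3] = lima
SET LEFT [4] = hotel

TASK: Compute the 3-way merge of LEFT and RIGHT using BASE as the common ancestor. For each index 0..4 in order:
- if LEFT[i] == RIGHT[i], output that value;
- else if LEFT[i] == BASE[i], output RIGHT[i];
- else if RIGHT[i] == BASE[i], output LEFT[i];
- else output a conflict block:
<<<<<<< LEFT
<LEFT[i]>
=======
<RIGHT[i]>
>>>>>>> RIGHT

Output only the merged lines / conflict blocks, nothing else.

Final LEFT:  [hotel, juliet, bravo, lima, hotel]
Final RIGHT: [echo, juliet, charlie, golf, india]
i=0: L=hotel=BASE, R=echo -> take RIGHT -> echo
i=1: L=juliet R=juliet -> agree -> juliet
i=2: L=bravo, R=charlie=BASE -> take LEFT -> bravo
i=3: L=lima, R=golf=BASE -> take LEFT -> lima
i=4: L=hotel, R=india=BASE -> take LEFT -> hotel

Answer: echo
juliet
bravo
lima
hotel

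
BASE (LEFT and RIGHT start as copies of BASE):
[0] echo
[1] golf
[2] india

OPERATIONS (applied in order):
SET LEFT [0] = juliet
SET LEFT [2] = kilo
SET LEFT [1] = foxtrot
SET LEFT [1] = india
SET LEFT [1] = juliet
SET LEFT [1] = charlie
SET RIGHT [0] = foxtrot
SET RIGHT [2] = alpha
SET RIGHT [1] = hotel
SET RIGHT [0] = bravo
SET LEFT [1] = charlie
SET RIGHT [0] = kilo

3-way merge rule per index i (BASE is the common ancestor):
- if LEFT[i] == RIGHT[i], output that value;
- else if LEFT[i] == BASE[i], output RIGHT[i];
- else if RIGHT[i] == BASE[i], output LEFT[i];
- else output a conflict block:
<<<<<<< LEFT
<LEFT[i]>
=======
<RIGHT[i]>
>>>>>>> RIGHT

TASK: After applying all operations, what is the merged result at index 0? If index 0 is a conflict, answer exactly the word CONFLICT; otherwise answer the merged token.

Final LEFT:  [juliet, charlie, kilo]
Final RIGHT: [kilo, hotel, alpha]
i=0: BASE=echo L=juliet R=kilo all differ -> CONFLICT
i=1: BASE=golf L=charlie R=hotel all differ -> CONFLICT
i=2: BASE=india L=kilo R=alpha all differ -> CONFLICT
Index 0 -> CONFLICT

Answer: CONFLICT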